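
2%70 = 2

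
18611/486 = 38 + 143/486 = 38.29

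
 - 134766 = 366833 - 501599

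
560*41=22960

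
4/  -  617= - 1 + 613/617 = - 0.01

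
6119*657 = 4020183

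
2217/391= 2217/391 = 5.67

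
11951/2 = 5975 + 1/2  =  5975.50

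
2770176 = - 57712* ( - 48)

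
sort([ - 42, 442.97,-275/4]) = [ - 275/4,  -  42, 442.97] 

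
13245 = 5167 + 8078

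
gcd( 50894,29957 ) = 1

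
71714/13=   71714/13 = 5516.46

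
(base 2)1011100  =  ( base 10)92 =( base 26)3e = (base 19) 4g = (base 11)84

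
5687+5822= 11509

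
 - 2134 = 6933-9067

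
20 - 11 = 9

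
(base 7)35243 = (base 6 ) 105515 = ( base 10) 9047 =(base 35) 7dh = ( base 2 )10001101010111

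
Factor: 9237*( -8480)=  -  2^5 * 3^1*5^1*53^1*3079^1 = - 78329760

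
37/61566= 37/61566 =0.00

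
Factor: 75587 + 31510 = 3^1*29^1*1231^1= 107097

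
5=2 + 3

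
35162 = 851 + 34311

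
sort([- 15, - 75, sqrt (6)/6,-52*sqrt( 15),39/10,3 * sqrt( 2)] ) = [ - 52*sqrt(15),- 75,  -  15, sqrt (6)/6, 39/10, 3*sqrt( 2)]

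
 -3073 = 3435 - 6508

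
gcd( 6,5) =1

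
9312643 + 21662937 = 30975580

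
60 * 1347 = 80820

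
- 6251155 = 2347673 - 8598828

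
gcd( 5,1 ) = 1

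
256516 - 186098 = 70418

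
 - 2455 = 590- 3045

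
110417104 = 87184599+23232505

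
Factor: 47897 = 211^1* 227^1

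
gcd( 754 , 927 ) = 1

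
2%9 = 2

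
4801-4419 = 382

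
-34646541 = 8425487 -43072028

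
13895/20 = 2779/4 = 694.75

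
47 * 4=188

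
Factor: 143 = 11^1*13^1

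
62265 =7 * 8895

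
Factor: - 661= - 661^1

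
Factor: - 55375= - 5^3 * 443^1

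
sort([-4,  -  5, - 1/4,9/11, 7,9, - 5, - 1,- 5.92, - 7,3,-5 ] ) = [ - 7,-5.92, - 5, - 5, - 5, - 4, - 1,-1/4,9/11, 3,7,9] 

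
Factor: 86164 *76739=6612139196 = 2^2*13^2*1657^1 * 5903^1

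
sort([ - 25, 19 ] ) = [ - 25, 19]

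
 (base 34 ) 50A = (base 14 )2178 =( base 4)1122132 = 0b1011010011110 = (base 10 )5790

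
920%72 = 56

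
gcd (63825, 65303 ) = 1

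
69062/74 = 933 + 10/37 = 933.27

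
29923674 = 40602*737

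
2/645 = 2/645 = 0.00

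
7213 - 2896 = 4317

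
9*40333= 362997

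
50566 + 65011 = 115577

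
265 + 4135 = 4400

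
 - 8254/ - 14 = 4127/7  =  589.57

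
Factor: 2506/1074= 7/3   =  3^(  -  1)*7^1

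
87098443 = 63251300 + 23847143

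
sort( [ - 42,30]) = [  -  42, 30]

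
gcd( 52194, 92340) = 6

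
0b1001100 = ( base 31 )2E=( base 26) 2o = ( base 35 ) 26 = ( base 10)76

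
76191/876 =86  +  285/292 = 86.98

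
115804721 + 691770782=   807575503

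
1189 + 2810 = 3999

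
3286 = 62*53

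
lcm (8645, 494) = 17290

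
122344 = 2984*41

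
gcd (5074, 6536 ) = 86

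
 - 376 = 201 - 577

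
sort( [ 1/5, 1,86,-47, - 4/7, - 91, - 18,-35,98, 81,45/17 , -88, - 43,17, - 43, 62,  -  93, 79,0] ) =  [- 93, - 91 ,  -  88, - 47, - 43,-43, - 35,  -  18, - 4/7,0, 1/5, 1,  45/17, 17,62, 79, 81,86, 98]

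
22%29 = 22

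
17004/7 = 17004/7=2429.14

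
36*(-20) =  - 720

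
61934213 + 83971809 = 145906022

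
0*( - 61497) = 0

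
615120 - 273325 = 341795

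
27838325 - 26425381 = 1412944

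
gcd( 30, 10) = 10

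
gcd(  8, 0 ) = 8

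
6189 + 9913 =16102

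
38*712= 27056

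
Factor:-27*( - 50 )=1350 = 2^1  *  3^3 * 5^2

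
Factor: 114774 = 2^1 *3^1*11^1*37^1 * 47^1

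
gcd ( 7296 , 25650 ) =114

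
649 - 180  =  469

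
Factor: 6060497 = 41^1 * 53^1*2789^1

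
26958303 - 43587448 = - 16629145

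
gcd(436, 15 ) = 1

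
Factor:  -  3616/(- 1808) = 2^1= 2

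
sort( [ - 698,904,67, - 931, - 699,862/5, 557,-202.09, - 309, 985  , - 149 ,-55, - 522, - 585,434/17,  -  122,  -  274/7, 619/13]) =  [ - 931,  -  699, - 698, - 585, - 522, - 309 , - 202.09, - 149, - 122, - 55, - 274/7, 434/17, 619/13,67,862/5,557,904,985 ] 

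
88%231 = 88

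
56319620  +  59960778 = 116280398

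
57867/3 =19289 = 19289.00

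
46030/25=9206/5=   1841.20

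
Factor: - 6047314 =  - 2^1 * 7^1* 13^1*149^1*223^1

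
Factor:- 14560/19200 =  - 91/120 =- 2^( - 3)*3^( - 1)*5^( - 1 ) * 7^1*13^1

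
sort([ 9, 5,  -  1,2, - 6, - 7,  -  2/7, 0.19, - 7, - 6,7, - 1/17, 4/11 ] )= [ - 7, - 7, - 6, - 6, - 1, - 2/7, - 1/17, 0.19, 4/11,2, 5,7,9]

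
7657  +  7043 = 14700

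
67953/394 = 172+185/394= 172.47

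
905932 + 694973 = 1600905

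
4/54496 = 1/13624 =0.00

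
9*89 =801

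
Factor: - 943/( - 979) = 11^( - 1 )*23^1*41^1*89^( - 1) 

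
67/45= 67/45 = 1.49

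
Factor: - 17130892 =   -  2^2*4282723^1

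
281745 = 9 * 31305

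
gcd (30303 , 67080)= 39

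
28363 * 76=2155588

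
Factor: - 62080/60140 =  - 2^5*31^( - 1)=-  32/31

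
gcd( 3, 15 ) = 3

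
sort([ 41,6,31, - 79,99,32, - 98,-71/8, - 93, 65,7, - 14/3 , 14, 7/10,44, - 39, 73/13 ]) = [ - 98, - 93,- 79, - 39, - 71/8,-14/3,7/10,73/13, 6,  7, 14,  31, 32, 41,44,65,99]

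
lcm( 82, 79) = 6478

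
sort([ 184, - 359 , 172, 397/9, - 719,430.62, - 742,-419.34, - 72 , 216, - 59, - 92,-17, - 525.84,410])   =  [ - 742,-719,-525.84,  -  419.34, -359, - 92,-72, - 59,-17, 397/9, 172 , 184,216,410, 430.62]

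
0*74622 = 0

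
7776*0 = 0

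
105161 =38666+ 66495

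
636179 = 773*823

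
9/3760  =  9/3760 =0.00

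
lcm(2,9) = 18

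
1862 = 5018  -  3156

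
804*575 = 462300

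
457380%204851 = 47678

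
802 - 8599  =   - 7797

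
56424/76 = 742 + 8/19 = 742.42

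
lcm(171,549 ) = 10431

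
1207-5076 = -3869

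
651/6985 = 651/6985 =0.09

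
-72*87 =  - 6264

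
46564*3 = 139692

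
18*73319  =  1319742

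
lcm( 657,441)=32193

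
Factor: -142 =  - 2^1*71^1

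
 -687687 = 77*( - 8931 ) 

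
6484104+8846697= 15330801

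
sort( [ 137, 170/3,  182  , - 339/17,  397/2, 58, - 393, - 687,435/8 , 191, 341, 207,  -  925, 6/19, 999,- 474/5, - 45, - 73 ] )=[ - 925, - 687, -393, - 474/5, - 73, - 45,- 339/17,6/19,435/8, 170/3, 58,137, 182,  191, 397/2,207,341, 999 ] 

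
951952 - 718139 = 233813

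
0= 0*5062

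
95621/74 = 1292 + 13/74 = 1292.18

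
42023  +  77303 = 119326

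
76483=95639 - 19156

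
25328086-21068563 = 4259523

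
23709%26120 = 23709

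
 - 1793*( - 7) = 12551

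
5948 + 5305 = 11253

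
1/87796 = 1/87796 = 0.00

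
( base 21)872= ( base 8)7135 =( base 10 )3677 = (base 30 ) 42H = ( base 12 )2165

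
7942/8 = 992 + 3/4 = 992.75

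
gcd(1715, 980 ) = 245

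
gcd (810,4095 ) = 45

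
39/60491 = 39/60491 = 0.00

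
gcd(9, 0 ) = 9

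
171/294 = 57/98= 0.58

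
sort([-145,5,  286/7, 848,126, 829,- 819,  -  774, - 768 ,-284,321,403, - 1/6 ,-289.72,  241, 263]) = [  -  819 , - 774,  -  768, - 289.72,- 284, -145,-1/6,5 , 286/7, 126,241,263, 321,  403,829, 848 ] 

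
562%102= 52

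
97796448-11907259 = 85889189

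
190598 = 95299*2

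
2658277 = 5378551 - 2720274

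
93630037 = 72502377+21127660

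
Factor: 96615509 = 59^1*1637551^1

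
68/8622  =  34/4311 = 0.01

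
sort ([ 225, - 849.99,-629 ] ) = [-849.99,-629,  225 ] 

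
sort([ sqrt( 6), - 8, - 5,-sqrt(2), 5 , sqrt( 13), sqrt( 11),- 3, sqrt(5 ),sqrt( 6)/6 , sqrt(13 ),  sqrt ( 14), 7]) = [ -8, - 5, - 3,-sqrt(2),  sqrt(6)/6, sqrt( 5), sqrt( 6), sqrt ( 11 ), sqrt( 13 ), sqrt( 13 ), sqrt( 14),5,7 ]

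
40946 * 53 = 2170138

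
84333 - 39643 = 44690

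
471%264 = 207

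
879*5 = 4395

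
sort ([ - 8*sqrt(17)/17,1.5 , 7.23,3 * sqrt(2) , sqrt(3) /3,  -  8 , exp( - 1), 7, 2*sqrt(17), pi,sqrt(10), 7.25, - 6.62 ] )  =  [-8, - 6.62, - 8 * sqrt( 17)/17, exp( - 1 ),sqrt(3) /3, 1.5, pi,sqrt(10),3 *sqrt(2),7, 7.23,7.25,2*sqrt( 17) ] 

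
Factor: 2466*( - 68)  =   - 167688 = - 2^3*3^2*17^1 * 137^1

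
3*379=1137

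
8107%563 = 225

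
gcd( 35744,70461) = 1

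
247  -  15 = 232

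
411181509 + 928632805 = 1339814314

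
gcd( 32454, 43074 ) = 18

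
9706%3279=3148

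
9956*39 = 388284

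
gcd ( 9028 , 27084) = 9028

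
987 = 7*141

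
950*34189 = 32479550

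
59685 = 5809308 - 5749623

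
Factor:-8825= - 5^2*353^1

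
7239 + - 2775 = 4464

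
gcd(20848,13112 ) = 8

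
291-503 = -212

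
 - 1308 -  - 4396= 3088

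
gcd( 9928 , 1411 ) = 17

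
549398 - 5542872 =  - 4993474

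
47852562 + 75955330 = 123807892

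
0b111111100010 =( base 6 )30454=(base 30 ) 4FG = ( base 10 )4066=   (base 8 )7742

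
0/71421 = 0=0.00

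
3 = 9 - 6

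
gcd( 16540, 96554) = 2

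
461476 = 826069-364593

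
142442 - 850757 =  - 708315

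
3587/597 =3587/597  =  6.01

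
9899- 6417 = 3482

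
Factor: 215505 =3^2 * 5^1* 4789^1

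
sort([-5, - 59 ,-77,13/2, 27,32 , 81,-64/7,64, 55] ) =[-77, - 59,- 64/7,-5, 13/2, 27, 32, 55, 64,81]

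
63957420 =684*93505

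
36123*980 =35400540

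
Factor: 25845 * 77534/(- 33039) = -2^1*3^ ( - 1)*5^1*1723^1 * 3671^(- 1 )*38767^1 = - 667955410/11013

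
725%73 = 68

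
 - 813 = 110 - 923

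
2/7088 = 1/3544 = 0.00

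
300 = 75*4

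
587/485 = 1 + 102/485 = 1.21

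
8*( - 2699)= - 21592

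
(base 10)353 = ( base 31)bc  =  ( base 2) 101100001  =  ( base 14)1b3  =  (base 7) 1013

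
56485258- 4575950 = 51909308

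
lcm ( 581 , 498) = 3486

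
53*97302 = 5157006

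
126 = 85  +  41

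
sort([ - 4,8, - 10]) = [ - 10, - 4,8]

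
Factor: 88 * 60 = 2^5*3^1 * 5^1*11^1= 5280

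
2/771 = 2/771 = 0.00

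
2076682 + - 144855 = 1931827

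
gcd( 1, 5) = 1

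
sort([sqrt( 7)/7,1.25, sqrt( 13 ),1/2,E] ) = [sqrt( 7)/7,1/2,1.25,E, sqrt(13 )]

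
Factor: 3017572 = 2^2 * 37^1 * 20389^1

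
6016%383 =271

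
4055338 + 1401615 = 5456953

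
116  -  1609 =  -  1493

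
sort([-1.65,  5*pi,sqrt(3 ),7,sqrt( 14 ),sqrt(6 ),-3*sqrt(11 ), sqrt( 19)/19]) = [ - 3*sqrt ( 11), - 1.65, sqrt(19)/19,sqrt ( 3),  sqrt ( 6),sqrt ( 14 ),7,5*pi]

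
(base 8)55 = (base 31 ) 1e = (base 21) 23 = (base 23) 1m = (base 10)45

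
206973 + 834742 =1041715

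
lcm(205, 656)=3280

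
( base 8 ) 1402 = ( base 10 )770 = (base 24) 182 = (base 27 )11e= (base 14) 3D0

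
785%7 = 1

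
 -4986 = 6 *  ( - 831)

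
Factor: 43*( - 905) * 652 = -25372580 = -2^2*5^1*43^1 * 163^1*181^1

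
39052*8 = 312416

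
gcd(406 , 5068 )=14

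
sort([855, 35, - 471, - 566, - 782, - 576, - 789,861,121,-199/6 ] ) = [ - 789, - 782, - 576, - 566,-471, - 199/6,35,121,855,861]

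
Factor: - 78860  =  -2^2*5^1*3943^1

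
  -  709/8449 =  - 1 + 7740/8449 =- 0.08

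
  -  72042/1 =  - 72042  =  -72042.00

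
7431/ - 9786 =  - 1 +785/3262 = - 0.76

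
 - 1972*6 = - 11832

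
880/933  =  880/933 = 0.94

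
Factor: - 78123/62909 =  - 3^1 * 7^ ( - 1)*11^( - 1 )*19^ ( - 1 )*43^( - 1)*26041^1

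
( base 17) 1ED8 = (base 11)69A3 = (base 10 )9188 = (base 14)34c4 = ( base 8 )21744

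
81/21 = 27/7 = 3.86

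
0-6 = - 6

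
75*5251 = 393825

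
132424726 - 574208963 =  - 441784237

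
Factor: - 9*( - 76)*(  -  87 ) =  - 2^2*3^3*19^1*29^1=- 59508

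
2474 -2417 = 57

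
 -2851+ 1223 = -1628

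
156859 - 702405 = -545546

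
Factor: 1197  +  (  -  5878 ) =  - 4681 = - 31^1*151^1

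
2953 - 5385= -2432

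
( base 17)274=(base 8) 1275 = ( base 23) 17b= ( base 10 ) 701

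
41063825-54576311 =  - 13512486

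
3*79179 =237537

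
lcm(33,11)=33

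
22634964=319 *70956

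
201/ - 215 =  - 1 + 14/215 = -  0.93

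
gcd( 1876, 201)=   67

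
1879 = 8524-6645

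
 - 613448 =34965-648413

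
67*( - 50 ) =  - 3350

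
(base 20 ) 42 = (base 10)82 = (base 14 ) 5C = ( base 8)122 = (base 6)214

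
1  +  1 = 2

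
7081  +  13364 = 20445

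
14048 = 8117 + 5931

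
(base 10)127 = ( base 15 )87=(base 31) 43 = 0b1111111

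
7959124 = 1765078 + 6194046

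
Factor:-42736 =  - 2^4*2671^1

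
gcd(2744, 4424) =56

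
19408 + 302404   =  321812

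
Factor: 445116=2^2*3^1*7^2*757^1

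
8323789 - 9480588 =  - 1156799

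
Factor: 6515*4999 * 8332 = 2^2*  5^1*1303^1*2083^1*4999^1 = 271360617020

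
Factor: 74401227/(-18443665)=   -  3^3*5^( - 1 )*1213^( - 1)*3041^ ( -1)* 2755601^1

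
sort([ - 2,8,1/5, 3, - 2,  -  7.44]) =[  -  7.44, - 2, - 2, 1/5, 3, 8]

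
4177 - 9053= - 4876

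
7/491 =7/491 = 0.01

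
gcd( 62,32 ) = 2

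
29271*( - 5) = - 146355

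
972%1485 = 972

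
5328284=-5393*( - 988)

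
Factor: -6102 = -2^1*3^3*113^1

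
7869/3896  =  2 + 77/3896  =  2.02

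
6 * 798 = 4788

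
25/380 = 5/76 = 0.07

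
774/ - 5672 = -1+2449/2836 = - 0.14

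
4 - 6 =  - 2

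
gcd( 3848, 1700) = 4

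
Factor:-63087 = -3^1* 17^1*1237^1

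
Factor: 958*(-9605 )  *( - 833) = 2^1*5^1*7^2*17^2*113^1*479^1 = 7664924470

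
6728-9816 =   -  3088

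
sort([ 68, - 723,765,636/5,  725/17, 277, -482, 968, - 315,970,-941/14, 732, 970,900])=[ -723  ,-482 , - 315, - 941/14,725/17, 68,  636/5,  277 , 732 , 765,  900, 968,970,970]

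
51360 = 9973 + 41387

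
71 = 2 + 69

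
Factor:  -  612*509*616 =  - 191888928 = -2^5*3^2 * 7^1*11^1*17^1*509^1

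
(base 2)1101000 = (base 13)80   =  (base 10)104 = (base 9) 125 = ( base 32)38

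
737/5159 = 1/7 = 0.14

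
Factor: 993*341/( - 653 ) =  - 3^1*11^1*31^1*331^1*653^( -1) = - 338613/653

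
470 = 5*94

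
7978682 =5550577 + 2428105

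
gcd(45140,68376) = 148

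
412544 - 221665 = 190879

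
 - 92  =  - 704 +612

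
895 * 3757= 3362515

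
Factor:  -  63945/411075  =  -3^ ( - 2)*5^( - 1)*7^1=-7/45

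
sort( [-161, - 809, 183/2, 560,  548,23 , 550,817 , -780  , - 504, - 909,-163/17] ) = [ - 909, - 809, -780, - 504, -161, - 163/17, 23,183/2 , 548,  550,560,  817]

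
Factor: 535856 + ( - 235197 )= 47^1 *6397^1 = 300659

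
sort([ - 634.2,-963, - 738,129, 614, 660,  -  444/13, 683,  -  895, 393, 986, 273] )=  [-963, -895, - 738, - 634.2, - 444/13,129,273, 393,614, 660, 683, 986]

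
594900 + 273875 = 868775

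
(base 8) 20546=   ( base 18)1870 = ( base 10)8550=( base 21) j83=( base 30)9F0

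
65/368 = 65/368 = 0.18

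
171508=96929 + 74579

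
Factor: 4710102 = 2^1*3^1*785017^1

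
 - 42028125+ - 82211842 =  - 124239967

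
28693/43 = 667 + 12/43 = 667.28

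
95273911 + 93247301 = 188521212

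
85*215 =18275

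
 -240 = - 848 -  - 608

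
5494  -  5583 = - 89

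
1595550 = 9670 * 165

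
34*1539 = 52326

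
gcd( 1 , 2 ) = 1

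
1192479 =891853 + 300626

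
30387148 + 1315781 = 31702929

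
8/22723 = 8/22723= 0.00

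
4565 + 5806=10371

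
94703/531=94703/531 = 178.35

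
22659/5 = 22659/5 = 4531.80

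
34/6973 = 34/6973 =0.00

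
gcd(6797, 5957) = 7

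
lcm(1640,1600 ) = 65600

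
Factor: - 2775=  - 3^1 * 5^2*37^1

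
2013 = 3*671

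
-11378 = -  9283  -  2095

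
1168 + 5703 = 6871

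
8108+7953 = 16061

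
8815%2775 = 490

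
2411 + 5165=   7576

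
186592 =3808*49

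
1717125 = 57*30125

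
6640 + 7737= 14377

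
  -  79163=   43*(  -  1841 ) 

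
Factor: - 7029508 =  - 2^2*47^1*139^1 * 269^1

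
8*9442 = 75536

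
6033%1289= 877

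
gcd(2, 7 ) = 1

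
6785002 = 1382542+5402460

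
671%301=69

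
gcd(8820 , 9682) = 2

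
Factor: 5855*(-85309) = -5^1*7^2*1171^1 * 1741^1 = - 499484195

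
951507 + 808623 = 1760130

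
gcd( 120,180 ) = 60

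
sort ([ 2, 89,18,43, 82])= [2,18,43, 82,89]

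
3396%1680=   36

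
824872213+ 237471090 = 1062343303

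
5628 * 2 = 11256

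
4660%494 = 214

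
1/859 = 1/859 = 0.00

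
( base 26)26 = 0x3a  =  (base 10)58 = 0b111010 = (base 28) 22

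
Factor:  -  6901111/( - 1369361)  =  985873/195623 = 7^1 * 53^( - 1)*3691^( - 1 )*140839^1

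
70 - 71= - 1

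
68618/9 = 7624 + 2/9 =7624.22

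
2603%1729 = 874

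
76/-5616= - 19/1404=- 0.01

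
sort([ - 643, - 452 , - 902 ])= [ - 902,-643 , - 452]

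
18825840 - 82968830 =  - 64142990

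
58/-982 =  - 29/491= - 0.06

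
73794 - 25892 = 47902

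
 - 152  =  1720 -1872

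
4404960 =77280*57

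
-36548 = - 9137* 4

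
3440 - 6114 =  - 2674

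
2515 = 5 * 503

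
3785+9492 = 13277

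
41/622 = 41/622 = 0.07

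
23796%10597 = 2602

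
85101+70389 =155490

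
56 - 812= - 756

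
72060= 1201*60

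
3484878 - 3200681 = 284197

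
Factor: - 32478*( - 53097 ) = 2^1*3^2*11^1*1609^1*5413^1 = 1724484366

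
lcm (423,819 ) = 38493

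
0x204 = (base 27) j3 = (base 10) 516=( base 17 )1D6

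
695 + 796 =1491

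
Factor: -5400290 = -2^1 * 5^1*7^2*103^1*  107^1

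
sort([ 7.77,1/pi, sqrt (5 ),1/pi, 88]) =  [1/pi,1/pi,sqrt( 5 ),7.77,88] 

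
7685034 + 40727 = 7725761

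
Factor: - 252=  - 2^2*3^2*7^1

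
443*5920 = 2622560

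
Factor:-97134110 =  - 2^1*5^1*647^1*15013^1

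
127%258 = 127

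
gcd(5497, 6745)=1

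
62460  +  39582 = 102042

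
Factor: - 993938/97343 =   -  2^1 * 11^1*311^( - 1)*313^(-1)*45179^1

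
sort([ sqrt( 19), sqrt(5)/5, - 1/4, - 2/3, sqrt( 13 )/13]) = [ - 2/3, - 1/4 , sqrt( 13)/13 , sqrt( 5)/5,sqrt( 19)]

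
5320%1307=92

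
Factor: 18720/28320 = 3^1*13^1 *59^( - 1)  =  39/59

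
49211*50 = 2460550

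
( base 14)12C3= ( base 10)3307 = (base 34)2T9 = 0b110011101011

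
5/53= 5/53 = 0.09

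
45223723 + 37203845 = 82427568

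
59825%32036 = 27789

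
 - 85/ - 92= 85/92=0.92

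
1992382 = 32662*61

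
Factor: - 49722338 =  - 2^1 * 1613^1 * 15413^1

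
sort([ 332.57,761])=[332.57,761] 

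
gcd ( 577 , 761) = 1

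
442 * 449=198458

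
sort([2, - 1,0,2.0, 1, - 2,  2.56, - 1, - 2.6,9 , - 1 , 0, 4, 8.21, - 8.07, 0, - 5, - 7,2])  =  [ - 8.07, - 7 , - 5, -2.6,-2,-1, - 1  , - 1,  0,0,0,1 , 2  ,  2.0,2,2.56 , 4,8.21, 9]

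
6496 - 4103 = 2393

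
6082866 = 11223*542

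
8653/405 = 8653/405 = 21.37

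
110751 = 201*551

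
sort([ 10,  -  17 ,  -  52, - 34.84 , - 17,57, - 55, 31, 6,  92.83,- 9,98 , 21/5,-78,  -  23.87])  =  [-78, - 55,  -  52,-34.84 , - 23.87,-17, - 17, - 9,21/5,6,10,31,57,92.83,98] 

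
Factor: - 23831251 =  -97^1*245683^1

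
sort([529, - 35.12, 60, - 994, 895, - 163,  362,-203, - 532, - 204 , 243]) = [ - 994, - 532, - 204, - 203,  -  163,-35.12 , 60  ,  243, 362,529, 895 ]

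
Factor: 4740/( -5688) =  - 5/6 = - 2^( - 1)*3^(  -  1)*5^1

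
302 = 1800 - 1498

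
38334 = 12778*3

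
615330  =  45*13674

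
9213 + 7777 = 16990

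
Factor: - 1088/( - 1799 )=2^6*7^( - 1)*17^1*257^( - 1 )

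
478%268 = 210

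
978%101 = 69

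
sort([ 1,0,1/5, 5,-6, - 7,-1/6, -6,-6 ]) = [ - 7, - 6, - 6, - 6,-1/6, 0,1/5, 1,5]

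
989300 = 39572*25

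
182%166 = 16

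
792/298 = 2 + 98/149 = 2.66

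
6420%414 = 210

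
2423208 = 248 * 9771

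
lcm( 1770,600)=35400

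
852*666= 567432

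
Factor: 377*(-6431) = -2424487 = - 13^1*29^1*59^1*109^1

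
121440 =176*690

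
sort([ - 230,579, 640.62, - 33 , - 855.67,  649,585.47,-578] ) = [  -  855.67, - 578, - 230,  -  33,579,585.47 , 640.62,  649]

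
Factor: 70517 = 151^1*467^1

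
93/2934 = 31/978 = 0.03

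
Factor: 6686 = 2^1*3343^1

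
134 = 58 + 76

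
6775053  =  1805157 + 4969896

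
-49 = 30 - 79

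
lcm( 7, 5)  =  35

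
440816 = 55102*8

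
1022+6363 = 7385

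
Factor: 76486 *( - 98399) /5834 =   -  7^1*167^1*229^1*2917^(  -  1)*14057^1 = - 3763072957/2917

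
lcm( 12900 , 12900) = 12900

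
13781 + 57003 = 70784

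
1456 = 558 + 898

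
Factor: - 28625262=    - 2^1*3^1*29^1*164513^1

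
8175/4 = 2043 + 3/4 = 2043.75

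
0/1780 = 0  =  0.00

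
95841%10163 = 4374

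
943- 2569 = - 1626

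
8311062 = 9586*867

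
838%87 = 55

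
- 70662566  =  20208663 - 90871229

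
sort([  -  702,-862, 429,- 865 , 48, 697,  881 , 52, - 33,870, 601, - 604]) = [-865 , - 862, - 702,-604,-33, 48, 52, 429, 601,  697, 870, 881 ]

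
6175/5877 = 1+ 298/5877 = 1.05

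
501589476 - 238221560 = 263367916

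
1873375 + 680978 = 2554353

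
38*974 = 37012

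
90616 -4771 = 85845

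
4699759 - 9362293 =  - 4662534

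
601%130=81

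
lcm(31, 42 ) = 1302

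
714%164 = 58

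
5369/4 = 5369/4 = 1342.25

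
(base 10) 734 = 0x2DE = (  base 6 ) 3222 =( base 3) 1000012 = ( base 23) 18L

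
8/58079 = 8/58079 = 0.00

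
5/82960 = 1/16592= 0.00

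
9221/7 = 1317 + 2/7 = 1317.29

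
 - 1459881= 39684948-41144829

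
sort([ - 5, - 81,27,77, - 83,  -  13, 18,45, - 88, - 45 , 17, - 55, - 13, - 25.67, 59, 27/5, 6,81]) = [ - 88,-83, - 81, - 55, - 45, - 25.67,  -  13, - 13,-5,27/5, 6, 17,18,27,45,59, 77,81] 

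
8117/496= 8117/496= 16.36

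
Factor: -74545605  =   -3^2 * 5^1* 163^1*10163^1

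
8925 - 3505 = 5420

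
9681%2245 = 701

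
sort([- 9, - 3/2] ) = [-9, - 3/2]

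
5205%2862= 2343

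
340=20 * 17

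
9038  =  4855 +4183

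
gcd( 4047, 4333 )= 1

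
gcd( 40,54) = 2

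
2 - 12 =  - 10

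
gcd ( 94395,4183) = 1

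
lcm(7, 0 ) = 0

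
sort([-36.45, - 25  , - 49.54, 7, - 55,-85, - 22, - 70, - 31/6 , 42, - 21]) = [ - 85 , -70, - 55, - 49.54,- 36.45, - 25, -22, - 21,-31/6,7 , 42]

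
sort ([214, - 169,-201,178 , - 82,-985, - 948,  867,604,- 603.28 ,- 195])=[ - 985, - 948, - 603.28, - 201,  -  195, - 169, - 82,178,214, 604,867] 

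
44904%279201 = 44904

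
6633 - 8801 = -2168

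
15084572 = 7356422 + 7728150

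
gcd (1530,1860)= 30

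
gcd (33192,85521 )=3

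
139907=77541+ 62366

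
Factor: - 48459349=-48459349^1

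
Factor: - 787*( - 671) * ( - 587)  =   - 309981199 = - 11^1*61^1 * 587^1 * 787^1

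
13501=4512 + 8989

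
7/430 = 7/430 = 0.02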